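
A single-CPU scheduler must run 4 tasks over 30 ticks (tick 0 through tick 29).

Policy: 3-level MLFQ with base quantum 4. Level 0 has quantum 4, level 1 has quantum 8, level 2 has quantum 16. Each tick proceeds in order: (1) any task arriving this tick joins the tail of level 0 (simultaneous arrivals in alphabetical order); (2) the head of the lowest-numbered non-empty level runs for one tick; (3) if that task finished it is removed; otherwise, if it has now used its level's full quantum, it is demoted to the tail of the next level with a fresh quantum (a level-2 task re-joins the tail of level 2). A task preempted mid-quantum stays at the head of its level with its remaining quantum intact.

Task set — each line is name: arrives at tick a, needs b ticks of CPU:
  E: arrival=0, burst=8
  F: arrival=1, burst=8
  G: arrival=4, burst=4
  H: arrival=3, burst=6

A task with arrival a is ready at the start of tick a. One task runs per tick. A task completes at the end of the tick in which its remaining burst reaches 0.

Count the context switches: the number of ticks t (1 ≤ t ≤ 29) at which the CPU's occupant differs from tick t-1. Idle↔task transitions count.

context switches = 7

t=0: L0/L1/L2 = E/-/- → run E
t=1: L0/L1/L2 = EF/-/- → run E
t=2: L0/L1/L2 = EF/-/- → run E
t=3: L0/L1/L2 = EFH/-/- → run E
t=4: L0/L1/L2 = FHG/E/- → run F
t=5: L0/L1/L2 = FHG/E/- → run F
t=6: L0/L1/L2 = FHG/E/- → run F
t=7: L0/L1/L2 = FHG/E/- → run F
t=8: L0/L1/L2 = HG/EF/- → run H
t=9: L0/L1/L2 = HG/EF/- → run H
t=10: L0/L1/L2 = HG/EF/- → run H
t=11: L0/L1/L2 = HG/EF/- → run H
t=12: L0/L1/L2 = G/EFH/- → run G
t=13: L0/L1/L2 = G/EFH/- → run G
t=14: L0/L1/L2 = G/EFH/- → run G
t=15: L0/L1/L2 = G/EFH/- → run G
t=16: L0/L1/L2 = -/EFH/- → run E
t=17: L0/L1/L2 = -/EFH/- → run E
t=18: L0/L1/L2 = -/EFH/- → run E
t=19: L0/L1/L2 = -/EFH/- → run E
t=20: L0/L1/L2 = -/FH/- → run F
t=21: L0/L1/L2 = -/FH/- → run F
t=22: L0/L1/L2 = -/FH/- → run F
t=23: L0/L1/L2 = -/FH/- → run F
t=24: L0/L1/L2 = -/H/- → run H
t=25: L0/L1/L2 = -/H/- → run H
t=26: (idle)
t=27: (idle)
t=28: (idle)
t=29: (idle)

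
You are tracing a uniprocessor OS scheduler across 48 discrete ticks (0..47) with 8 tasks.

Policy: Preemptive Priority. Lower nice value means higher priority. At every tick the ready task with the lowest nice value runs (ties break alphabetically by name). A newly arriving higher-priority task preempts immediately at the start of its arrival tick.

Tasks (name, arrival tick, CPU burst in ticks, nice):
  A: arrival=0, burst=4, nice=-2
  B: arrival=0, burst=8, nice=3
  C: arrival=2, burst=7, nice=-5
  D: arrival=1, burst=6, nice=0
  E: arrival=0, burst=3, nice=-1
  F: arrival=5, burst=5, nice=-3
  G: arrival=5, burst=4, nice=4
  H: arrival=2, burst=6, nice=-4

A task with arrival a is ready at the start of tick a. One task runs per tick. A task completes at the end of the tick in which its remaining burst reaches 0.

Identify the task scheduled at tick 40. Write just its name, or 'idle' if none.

running at tick 40 = G

t=0: ready={A,B,E} → run A
t=1: ready={A,B,D,E} → run A
t=2: ready={A,B,C,D,E,H} → run C
t=3: ready={A,B,C,D,E,H} → run C
t=4: ready={A,B,C,D,E,H} → run C
t=5: ready={A,B,C,D,E,F,G,H} → run C
t=6: ready={A,B,C,D,E,F,G,H} → run C
t=7: ready={A,B,C,D,E,F,G,H} → run C
t=8: ready={A,B,C,D,E,F,G,H} → run C
t=9: ready={A,B,D,E,F,G,H} → run H
t=10: ready={A,B,D,E,F,G,H} → run H
t=11: ready={A,B,D,E,F,G,H} → run H
t=12: ready={A,B,D,E,F,G,H} → run H
t=13: ready={A,B,D,E,F,G,H} → run H
t=14: ready={A,B,D,E,F,G,H} → run H
t=15: ready={A,B,D,E,F,G} → run F
t=16: ready={A,B,D,E,F,G} → run F
t=17: ready={A,B,D,E,F,G} → run F
t=18: ready={A,B,D,E,F,G} → run F
t=19: ready={A,B,D,E,F,G} → run F
t=20: ready={A,B,D,E,G} → run A
t=21: ready={A,B,D,E,G} → run A
t=22: ready={B,D,E,G} → run E
t=23: ready={B,D,E,G} → run E
t=24: ready={B,D,E,G} → run E
t=25: ready={B,D,G} → run D
t=26: ready={B,D,G} → run D
t=27: ready={B,D,G} → run D
t=28: ready={B,D,G} → run D
t=29: ready={B,D,G} → run D
t=30: ready={B,D,G} → run D
t=31: ready={B,G} → run B
t=32: ready={B,G} → run B
t=33: ready={B,G} → run B
t=34: ready={B,G} → run B
t=35: ready={B,G} → run B
t=36: ready={B,G} → run B
t=37: ready={B,G} → run B
t=38: ready={B,G} → run B
t=39: ready={G} → run G
t=40: ready={G} → run G
t=41: ready={G} → run G
t=42: ready={G} → run G
t=43: (idle)
t=44: (idle)
t=45: (idle)
t=46: (idle)
t=47: (idle)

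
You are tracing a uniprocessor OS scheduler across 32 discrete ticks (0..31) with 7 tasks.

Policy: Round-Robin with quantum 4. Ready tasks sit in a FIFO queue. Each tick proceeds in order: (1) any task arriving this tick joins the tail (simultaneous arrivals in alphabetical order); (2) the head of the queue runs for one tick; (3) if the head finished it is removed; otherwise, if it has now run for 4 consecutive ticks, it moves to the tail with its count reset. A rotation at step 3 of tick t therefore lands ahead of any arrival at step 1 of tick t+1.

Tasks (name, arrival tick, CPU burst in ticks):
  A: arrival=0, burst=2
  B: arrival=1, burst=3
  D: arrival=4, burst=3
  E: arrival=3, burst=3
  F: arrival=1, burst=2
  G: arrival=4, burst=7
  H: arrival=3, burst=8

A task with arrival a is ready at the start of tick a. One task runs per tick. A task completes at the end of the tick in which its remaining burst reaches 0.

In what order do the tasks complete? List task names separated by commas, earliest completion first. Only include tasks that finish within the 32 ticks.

completion order = A, B, F, E, D, H, G

t=0: queue=[A] q_used=0 → run A
t=1: queue=[A,B,F] q_used=1 → run A
t=2: queue=[B,F] q_used=0 → run B
t=3: queue=[B,F,E,H] q_used=1 → run B
t=4: queue=[B,F,E,H,D,G] q_used=2 → run B
t=5: queue=[F,E,H,D,G] q_used=0 → run F
t=6: queue=[F,E,H,D,G] q_used=1 → run F
t=7: queue=[E,H,D,G] q_used=0 → run E
t=8: queue=[E,H,D,G] q_used=1 → run E
t=9: queue=[E,H,D,G] q_used=2 → run E
t=10: queue=[H,D,G] q_used=0 → run H
t=11: queue=[H,D,G] q_used=1 → run H
t=12: queue=[H,D,G] q_used=2 → run H
t=13: queue=[H,D,G] q_used=3 → run H
t=14: queue=[D,G,H] q_used=0 → run D
t=15: queue=[D,G,H] q_used=1 → run D
t=16: queue=[D,G,H] q_used=2 → run D
t=17: queue=[G,H] q_used=0 → run G
t=18: queue=[G,H] q_used=1 → run G
t=19: queue=[G,H] q_used=2 → run G
t=20: queue=[G,H] q_used=3 → run G
t=21: queue=[H,G] q_used=0 → run H
t=22: queue=[H,G] q_used=1 → run H
t=23: queue=[H,G] q_used=2 → run H
t=24: queue=[H,G] q_used=3 → run H
t=25: queue=[G] q_used=0 → run G
t=26: queue=[G] q_used=1 → run G
t=27: queue=[G] q_used=2 → run G
t=28: (idle)
t=29: (idle)
t=30: (idle)
t=31: (idle)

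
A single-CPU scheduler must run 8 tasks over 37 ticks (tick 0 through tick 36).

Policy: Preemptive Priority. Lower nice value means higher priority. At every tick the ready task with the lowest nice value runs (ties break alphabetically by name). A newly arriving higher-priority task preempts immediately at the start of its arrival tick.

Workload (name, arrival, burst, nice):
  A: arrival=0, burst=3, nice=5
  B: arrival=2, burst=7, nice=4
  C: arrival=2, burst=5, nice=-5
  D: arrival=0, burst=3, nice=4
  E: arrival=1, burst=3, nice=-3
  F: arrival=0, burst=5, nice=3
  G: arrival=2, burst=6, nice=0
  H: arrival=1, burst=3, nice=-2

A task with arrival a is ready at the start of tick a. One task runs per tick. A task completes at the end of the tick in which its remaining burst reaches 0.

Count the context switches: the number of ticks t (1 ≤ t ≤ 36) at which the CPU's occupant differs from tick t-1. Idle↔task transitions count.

t=0: ready={A,D,F} → run F
t=1: ready={A,D,E,F,H} → run E
t=2: ready={A,B,C,D,E,F,G,H} → run C
t=3: ready={A,B,C,D,E,F,G,H} → run C
t=4: ready={A,B,C,D,E,F,G,H} → run C
t=5: ready={A,B,C,D,E,F,G,H} → run C
t=6: ready={A,B,C,D,E,F,G,H} → run C
t=7: ready={A,B,D,E,F,G,H} → run E
t=8: ready={A,B,D,E,F,G,H} → run E
t=9: ready={A,B,D,F,G,H} → run H
t=10: ready={A,B,D,F,G,H} → run H
t=11: ready={A,B,D,F,G,H} → run H
t=12: ready={A,B,D,F,G} → run G
t=13: ready={A,B,D,F,G} → run G
t=14: ready={A,B,D,F,G} → run G
t=15: ready={A,B,D,F,G} → run G
t=16: ready={A,B,D,F,G} → run G
t=17: ready={A,B,D,F,G} → run G
t=18: ready={A,B,D,F} → run F
t=19: ready={A,B,D,F} → run F
t=20: ready={A,B,D,F} → run F
t=21: ready={A,B,D,F} → run F
t=22: ready={A,B,D} → run B
t=23: ready={A,B,D} → run B
t=24: ready={A,B,D} → run B
t=25: ready={A,B,D} → run B
t=26: ready={A,B,D} → run B
t=27: ready={A,B,D} → run B
t=28: ready={A,B,D} → run B
t=29: ready={A,D} → run D
t=30: ready={A,D} → run D
t=31: ready={A,D} → run D
t=32: ready={A} → run A
t=33: ready={A} → run A
t=34: ready={A} → run A
t=35: (idle)
t=36: (idle)

context switches = 10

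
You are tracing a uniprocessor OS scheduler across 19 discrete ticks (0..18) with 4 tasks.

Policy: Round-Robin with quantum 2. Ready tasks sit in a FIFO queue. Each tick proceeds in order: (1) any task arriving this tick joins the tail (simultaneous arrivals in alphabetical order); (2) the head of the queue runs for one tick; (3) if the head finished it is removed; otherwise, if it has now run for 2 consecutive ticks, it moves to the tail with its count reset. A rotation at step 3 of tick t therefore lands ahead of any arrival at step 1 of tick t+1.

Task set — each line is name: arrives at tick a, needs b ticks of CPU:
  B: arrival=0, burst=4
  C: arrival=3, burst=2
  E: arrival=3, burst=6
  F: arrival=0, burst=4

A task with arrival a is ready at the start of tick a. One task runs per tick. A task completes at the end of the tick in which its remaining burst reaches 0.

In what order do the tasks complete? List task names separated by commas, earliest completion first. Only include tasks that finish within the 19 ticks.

t=0: queue=[B,F] q_used=0 → run B
t=1: queue=[B,F] q_used=1 → run B
t=2: queue=[F,B] q_used=0 → run F
t=3: queue=[F,B,C,E] q_used=1 → run F
t=4: queue=[B,C,E,F] q_used=0 → run B
t=5: queue=[B,C,E,F] q_used=1 → run B
t=6: queue=[C,E,F] q_used=0 → run C
t=7: queue=[C,E,F] q_used=1 → run C
t=8: queue=[E,F] q_used=0 → run E
t=9: queue=[E,F] q_used=1 → run E
t=10: queue=[F,E] q_used=0 → run F
t=11: queue=[F,E] q_used=1 → run F
t=12: queue=[E] q_used=0 → run E
t=13: queue=[E] q_used=1 → run E
t=14: queue=[E] q_used=0 → run E
t=15: queue=[E] q_used=1 → run E
t=16: (idle)
t=17: (idle)
t=18: (idle)

completion order = B, C, F, E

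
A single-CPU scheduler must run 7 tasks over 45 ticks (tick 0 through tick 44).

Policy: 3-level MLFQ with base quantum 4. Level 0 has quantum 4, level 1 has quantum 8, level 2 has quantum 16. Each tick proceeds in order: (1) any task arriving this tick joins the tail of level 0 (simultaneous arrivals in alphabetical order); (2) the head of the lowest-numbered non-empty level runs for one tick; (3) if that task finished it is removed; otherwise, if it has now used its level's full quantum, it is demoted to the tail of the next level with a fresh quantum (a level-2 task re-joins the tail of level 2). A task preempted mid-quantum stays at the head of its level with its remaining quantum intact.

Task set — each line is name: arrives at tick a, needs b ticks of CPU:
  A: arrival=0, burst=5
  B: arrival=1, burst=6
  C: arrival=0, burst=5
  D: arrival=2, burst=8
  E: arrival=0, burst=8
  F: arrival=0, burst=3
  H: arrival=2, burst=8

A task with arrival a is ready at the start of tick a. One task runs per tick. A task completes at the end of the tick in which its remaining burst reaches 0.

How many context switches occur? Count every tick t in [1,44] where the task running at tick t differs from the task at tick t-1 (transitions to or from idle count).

context switches = 13

t=0: L0/L1/L2 = ACEF/-/- → run A
t=1: L0/L1/L2 = ACEFB/-/- → run A
t=2: L0/L1/L2 = ACEFBDH/-/- → run A
t=3: L0/L1/L2 = ACEFBDH/-/- → run A
t=4: L0/L1/L2 = CEFBDH/A/- → run C
t=5: L0/L1/L2 = CEFBDH/A/- → run C
t=6: L0/L1/L2 = CEFBDH/A/- → run C
t=7: L0/L1/L2 = CEFBDH/A/- → run C
t=8: L0/L1/L2 = EFBDH/AC/- → run E
t=9: L0/L1/L2 = EFBDH/AC/- → run E
t=10: L0/L1/L2 = EFBDH/AC/- → run E
t=11: L0/L1/L2 = EFBDH/AC/- → run E
t=12: L0/L1/L2 = FBDH/ACE/- → run F
t=13: L0/L1/L2 = FBDH/ACE/- → run F
t=14: L0/L1/L2 = FBDH/ACE/- → run F
t=15: L0/L1/L2 = BDH/ACE/- → run B
t=16: L0/L1/L2 = BDH/ACE/- → run B
t=17: L0/L1/L2 = BDH/ACE/- → run B
t=18: L0/L1/L2 = BDH/ACE/- → run B
t=19: L0/L1/L2 = DH/ACEB/- → run D
t=20: L0/L1/L2 = DH/ACEB/- → run D
t=21: L0/L1/L2 = DH/ACEB/- → run D
t=22: L0/L1/L2 = DH/ACEB/- → run D
t=23: L0/L1/L2 = H/ACEBD/- → run H
t=24: L0/L1/L2 = H/ACEBD/- → run H
t=25: L0/L1/L2 = H/ACEBD/- → run H
t=26: L0/L1/L2 = H/ACEBD/- → run H
t=27: L0/L1/L2 = -/ACEBDH/- → run A
t=28: L0/L1/L2 = -/CEBDH/- → run C
t=29: L0/L1/L2 = -/EBDH/- → run E
t=30: L0/L1/L2 = -/EBDH/- → run E
t=31: L0/L1/L2 = -/EBDH/- → run E
t=32: L0/L1/L2 = -/EBDH/- → run E
t=33: L0/L1/L2 = -/BDH/- → run B
t=34: L0/L1/L2 = -/BDH/- → run B
t=35: L0/L1/L2 = -/DH/- → run D
t=36: L0/L1/L2 = -/DH/- → run D
t=37: L0/L1/L2 = -/DH/- → run D
t=38: L0/L1/L2 = -/DH/- → run D
t=39: L0/L1/L2 = -/H/- → run H
t=40: L0/L1/L2 = -/H/- → run H
t=41: L0/L1/L2 = -/H/- → run H
t=42: L0/L1/L2 = -/H/- → run H
t=43: (idle)
t=44: (idle)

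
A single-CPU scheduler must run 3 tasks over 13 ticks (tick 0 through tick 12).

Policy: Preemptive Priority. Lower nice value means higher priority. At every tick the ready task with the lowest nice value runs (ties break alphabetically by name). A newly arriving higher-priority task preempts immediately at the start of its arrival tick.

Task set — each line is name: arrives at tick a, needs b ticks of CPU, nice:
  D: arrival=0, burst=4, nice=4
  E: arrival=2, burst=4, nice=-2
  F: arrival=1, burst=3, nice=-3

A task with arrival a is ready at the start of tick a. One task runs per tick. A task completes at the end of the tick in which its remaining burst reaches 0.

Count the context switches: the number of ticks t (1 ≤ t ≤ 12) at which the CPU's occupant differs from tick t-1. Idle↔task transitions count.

t=0: ready={D} → run D
t=1: ready={D,F} → run F
t=2: ready={D,E,F} → run F
t=3: ready={D,E,F} → run F
t=4: ready={D,E} → run E
t=5: ready={D,E} → run E
t=6: ready={D,E} → run E
t=7: ready={D,E} → run E
t=8: ready={D} → run D
t=9: ready={D} → run D
t=10: ready={D} → run D
t=11: (idle)
t=12: (idle)

context switches = 4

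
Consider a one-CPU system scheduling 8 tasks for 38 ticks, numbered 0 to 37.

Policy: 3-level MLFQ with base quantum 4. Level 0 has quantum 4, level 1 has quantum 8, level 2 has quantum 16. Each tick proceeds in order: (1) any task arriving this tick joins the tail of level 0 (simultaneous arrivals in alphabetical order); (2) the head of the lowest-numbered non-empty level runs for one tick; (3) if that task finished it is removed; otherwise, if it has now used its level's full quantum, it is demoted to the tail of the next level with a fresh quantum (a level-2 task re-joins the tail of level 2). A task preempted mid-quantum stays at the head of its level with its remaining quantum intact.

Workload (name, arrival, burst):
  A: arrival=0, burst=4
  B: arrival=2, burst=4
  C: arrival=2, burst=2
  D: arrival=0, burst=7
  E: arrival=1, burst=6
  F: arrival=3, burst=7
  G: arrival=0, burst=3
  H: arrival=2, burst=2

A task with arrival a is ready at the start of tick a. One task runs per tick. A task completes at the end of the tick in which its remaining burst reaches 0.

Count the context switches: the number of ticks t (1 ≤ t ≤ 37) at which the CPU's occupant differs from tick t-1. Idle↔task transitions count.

context switches = 11

t=0: L0/L1/L2 = ADG/-/- → run A
t=1: L0/L1/L2 = ADGE/-/- → run A
t=2: L0/L1/L2 = ADGEBCH/-/- → run A
t=3: L0/L1/L2 = ADGEBCHF/-/- → run A
t=4: L0/L1/L2 = DGEBCHF/-/- → run D
t=5: L0/L1/L2 = DGEBCHF/-/- → run D
t=6: L0/L1/L2 = DGEBCHF/-/- → run D
t=7: L0/L1/L2 = DGEBCHF/-/- → run D
t=8: L0/L1/L2 = GEBCHF/D/- → run G
t=9: L0/L1/L2 = GEBCHF/D/- → run G
t=10: L0/L1/L2 = GEBCHF/D/- → run G
t=11: L0/L1/L2 = EBCHF/D/- → run E
t=12: L0/L1/L2 = EBCHF/D/- → run E
t=13: L0/L1/L2 = EBCHF/D/- → run E
t=14: L0/L1/L2 = EBCHF/D/- → run E
t=15: L0/L1/L2 = BCHF/DE/- → run B
t=16: L0/L1/L2 = BCHF/DE/- → run B
t=17: L0/L1/L2 = BCHF/DE/- → run B
t=18: L0/L1/L2 = BCHF/DE/- → run B
t=19: L0/L1/L2 = CHF/DE/- → run C
t=20: L0/L1/L2 = CHF/DE/- → run C
t=21: L0/L1/L2 = HF/DE/- → run H
t=22: L0/L1/L2 = HF/DE/- → run H
t=23: L0/L1/L2 = F/DE/- → run F
t=24: L0/L1/L2 = F/DE/- → run F
t=25: L0/L1/L2 = F/DE/- → run F
t=26: L0/L1/L2 = F/DE/- → run F
t=27: L0/L1/L2 = -/DEF/- → run D
t=28: L0/L1/L2 = -/DEF/- → run D
t=29: L0/L1/L2 = -/DEF/- → run D
t=30: L0/L1/L2 = -/EF/- → run E
t=31: L0/L1/L2 = -/EF/- → run E
t=32: L0/L1/L2 = -/F/- → run F
t=33: L0/L1/L2 = -/F/- → run F
t=34: L0/L1/L2 = -/F/- → run F
t=35: (idle)
t=36: (idle)
t=37: (idle)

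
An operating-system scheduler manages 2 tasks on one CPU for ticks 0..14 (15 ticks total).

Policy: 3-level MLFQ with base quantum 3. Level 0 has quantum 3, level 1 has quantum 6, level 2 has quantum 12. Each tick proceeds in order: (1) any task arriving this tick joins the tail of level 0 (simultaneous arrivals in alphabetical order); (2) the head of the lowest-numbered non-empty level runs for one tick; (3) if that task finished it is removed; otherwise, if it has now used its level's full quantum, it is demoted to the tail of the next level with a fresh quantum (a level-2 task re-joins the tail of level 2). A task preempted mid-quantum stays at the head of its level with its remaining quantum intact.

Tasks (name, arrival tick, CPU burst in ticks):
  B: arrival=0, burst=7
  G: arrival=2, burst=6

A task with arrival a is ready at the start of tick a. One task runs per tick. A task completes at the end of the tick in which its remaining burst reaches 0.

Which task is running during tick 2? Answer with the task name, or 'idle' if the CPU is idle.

running at tick 2 = B

t=0: L0/L1/L2 = B/-/- → run B
t=1: L0/L1/L2 = B/-/- → run B
t=2: L0/L1/L2 = BG/-/- → run B
t=3: L0/L1/L2 = G/B/- → run G
t=4: L0/L1/L2 = G/B/- → run G
t=5: L0/L1/L2 = G/B/- → run G
t=6: L0/L1/L2 = -/BG/- → run B
t=7: L0/L1/L2 = -/BG/- → run B
t=8: L0/L1/L2 = -/BG/- → run B
t=9: L0/L1/L2 = -/BG/- → run B
t=10: L0/L1/L2 = -/G/- → run G
t=11: L0/L1/L2 = -/G/- → run G
t=12: L0/L1/L2 = -/G/- → run G
t=13: (idle)
t=14: (idle)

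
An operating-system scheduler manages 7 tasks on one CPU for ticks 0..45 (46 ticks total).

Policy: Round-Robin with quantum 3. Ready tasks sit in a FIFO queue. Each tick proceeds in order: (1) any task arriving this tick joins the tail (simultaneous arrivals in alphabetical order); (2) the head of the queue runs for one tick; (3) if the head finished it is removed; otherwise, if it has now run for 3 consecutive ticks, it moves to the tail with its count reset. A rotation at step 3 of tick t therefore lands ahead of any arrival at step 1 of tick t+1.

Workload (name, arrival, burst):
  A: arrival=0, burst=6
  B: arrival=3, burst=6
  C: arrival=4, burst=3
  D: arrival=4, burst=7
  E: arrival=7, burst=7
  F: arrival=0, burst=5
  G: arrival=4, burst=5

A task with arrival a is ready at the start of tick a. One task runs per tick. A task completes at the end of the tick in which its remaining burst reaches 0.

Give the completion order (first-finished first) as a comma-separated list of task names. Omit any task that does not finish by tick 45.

t=0: queue=[A,F] q_used=0 → run A
t=1: queue=[A,F] q_used=1 → run A
t=2: queue=[A,F] q_used=2 → run A
t=3: queue=[F,A,B] q_used=0 → run F
t=4: queue=[F,A,B,C,D,G] q_used=1 → run F
t=5: queue=[F,A,B,C,D,G] q_used=2 → run F
t=6: queue=[A,B,C,D,G,F] q_used=0 → run A
t=7: queue=[A,B,C,D,G,F,E] q_used=1 → run A
t=8: queue=[A,B,C,D,G,F,E] q_used=2 → run A
t=9: queue=[B,C,D,G,F,E] q_used=0 → run B
t=10: queue=[B,C,D,G,F,E] q_used=1 → run B
t=11: queue=[B,C,D,G,F,E] q_used=2 → run B
t=12: queue=[C,D,G,F,E,B] q_used=0 → run C
t=13: queue=[C,D,G,F,E,B] q_used=1 → run C
t=14: queue=[C,D,G,F,E,B] q_used=2 → run C
t=15: queue=[D,G,F,E,B] q_used=0 → run D
t=16: queue=[D,G,F,E,B] q_used=1 → run D
t=17: queue=[D,G,F,E,B] q_used=2 → run D
t=18: queue=[G,F,E,B,D] q_used=0 → run G
t=19: queue=[G,F,E,B,D] q_used=1 → run G
t=20: queue=[G,F,E,B,D] q_used=2 → run G
t=21: queue=[F,E,B,D,G] q_used=0 → run F
t=22: queue=[F,E,B,D,G] q_used=1 → run F
t=23: queue=[E,B,D,G] q_used=0 → run E
t=24: queue=[E,B,D,G] q_used=1 → run E
t=25: queue=[E,B,D,G] q_used=2 → run E
t=26: queue=[B,D,G,E] q_used=0 → run B
t=27: queue=[B,D,G,E] q_used=1 → run B
t=28: queue=[B,D,G,E] q_used=2 → run B
t=29: queue=[D,G,E] q_used=0 → run D
t=30: queue=[D,G,E] q_used=1 → run D
t=31: queue=[D,G,E] q_used=2 → run D
t=32: queue=[G,E,D] q_used=0 → run G
t=33: queue=[G,E,D] q_used=1 → run G
t=34: queue=[E,D] q_used=0 → run E
t=35: queue=[E,D] q_used=1 → run E
t=36: queue=[E,D] q_used=2 → run E
t=37: queue=[D,E] q_used=0 → run D
t=38: queue=[E] q_used=0 → run E
t=39: (idle)
t=40: (idle)
t=41: (idle)
t=42: (idle)
t=43: (idle)
t=44: (idle)
t=45: (idle)

completion order = A, C, F, B, G, D, E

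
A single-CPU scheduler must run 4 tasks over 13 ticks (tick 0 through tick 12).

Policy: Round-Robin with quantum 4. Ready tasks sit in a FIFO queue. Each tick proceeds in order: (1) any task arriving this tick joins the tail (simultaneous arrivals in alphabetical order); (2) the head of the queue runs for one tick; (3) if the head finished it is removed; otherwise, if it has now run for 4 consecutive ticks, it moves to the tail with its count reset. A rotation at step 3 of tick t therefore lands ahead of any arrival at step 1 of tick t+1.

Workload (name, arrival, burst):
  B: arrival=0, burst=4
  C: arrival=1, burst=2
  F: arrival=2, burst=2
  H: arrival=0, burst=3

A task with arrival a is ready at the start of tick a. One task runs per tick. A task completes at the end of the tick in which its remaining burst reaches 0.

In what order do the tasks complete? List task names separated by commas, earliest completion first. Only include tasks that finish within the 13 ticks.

completion order = B, H, C, F

t=0: queue=[B,H] q_used=0 → run B
t=1: queue=[B,H,C] q_used=1 → run B
t=2: queue=[B,H,C,F] q_used=2 → run B
t=3: queue=[B,H,C,F] q_used=3 → run B
t=4: queue=[H,C,F] q_used=0 → run H
t=5: queue=[H,C,F] q_used=1 → run H
t=6: queue=[H,C,F] q_used=2 → run H
t=7: queue=[C,F] q_used=0 → run C
t=8: queue=[C,F] q_used=1 → run C
t=9: queue=[F] q_used=0 → run F
t=10: queue=[F] q_used=1 → run F
t=11: (idle)
t=12: (idle)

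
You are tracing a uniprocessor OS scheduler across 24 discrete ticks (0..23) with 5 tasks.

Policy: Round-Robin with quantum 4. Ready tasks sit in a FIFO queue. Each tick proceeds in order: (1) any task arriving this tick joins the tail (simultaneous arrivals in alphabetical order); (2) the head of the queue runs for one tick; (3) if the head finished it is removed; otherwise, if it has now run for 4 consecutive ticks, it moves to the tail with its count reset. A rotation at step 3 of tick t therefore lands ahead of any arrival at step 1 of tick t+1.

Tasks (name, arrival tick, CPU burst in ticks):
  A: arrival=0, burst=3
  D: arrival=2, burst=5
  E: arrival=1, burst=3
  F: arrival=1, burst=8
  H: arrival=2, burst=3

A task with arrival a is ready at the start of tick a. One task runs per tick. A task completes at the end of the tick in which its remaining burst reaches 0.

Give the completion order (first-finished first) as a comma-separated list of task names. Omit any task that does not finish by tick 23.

completion order = A, E, H, F, D

t=0: queue=[A] q_used=0 → run A
t=1: queue=[A,E,F] q_used=1 → run A
t=2: queue=[A,E,F,D,H] q_used=2 → run A
t=3: queue=[E,F,D,H] q_used=0 → run E
t=4: queue=[E,F,D,H] q_used=1 → run E
t=5: queue=[E,F,D,H] q_used=2 → run E
t=6: queue=[F,D,H] q_used=0 → run F
t=7: queue=[F,D,H] q_used=1 → run F
t=8: queue=[F,D,H] q_used=2 → run F
t=9: queue=[F,D,H] q_used=3 → run F
t=10: queue=[D,H,F] q_used=0 → run D
t=11: queue=[D,H,F] q_used=1 → run D
t=12: queue=[D,H,F] q_used=2 → run D
t=13: queue=[D,H,F] q_used=3 → run D
t=14: queue=[H,F,D] q_used=0 → run H
t=15: queue=[H,F,D] q_used=1 → run H
t=16: queue=[H,F,D] q_used=2 → run H
t=17: queue=[F,D] q_used=0 → run F
t=18: queue=[F,D] q_used=1 → run F
t=19: queue=[F,D] q_used=2 → run F
t=20: queue=[F,D] q_used=3 → run F
t=21: queue=[D] q_used=0 → run D
t=22: (idle)
t=23: (idle)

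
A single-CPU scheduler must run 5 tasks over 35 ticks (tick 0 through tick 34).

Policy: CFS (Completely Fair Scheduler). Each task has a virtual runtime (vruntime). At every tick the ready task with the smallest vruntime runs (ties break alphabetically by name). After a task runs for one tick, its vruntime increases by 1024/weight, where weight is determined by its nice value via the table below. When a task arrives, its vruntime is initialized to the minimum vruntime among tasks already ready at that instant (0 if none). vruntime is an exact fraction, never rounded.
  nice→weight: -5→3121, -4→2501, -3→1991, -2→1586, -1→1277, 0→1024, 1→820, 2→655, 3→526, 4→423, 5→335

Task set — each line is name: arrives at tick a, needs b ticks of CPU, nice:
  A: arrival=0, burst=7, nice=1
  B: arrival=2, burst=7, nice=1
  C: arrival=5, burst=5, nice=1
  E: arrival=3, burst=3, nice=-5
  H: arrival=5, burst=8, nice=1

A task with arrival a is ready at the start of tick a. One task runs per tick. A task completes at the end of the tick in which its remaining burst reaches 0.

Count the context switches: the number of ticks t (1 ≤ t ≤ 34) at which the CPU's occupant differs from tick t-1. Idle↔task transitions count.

context switches = 27

t=0: vr[A=0] → run A
t=1: vr[A=256/205] → run A
t=2: vr[A=512/205 B=512/205] → run A
t=3: vr[A=768/205 B=512/205 E=512/205] → run B
t=4: vr[A=768/205 B=768/205 E=512/205] → run E
t=5: vr[A=768/205 B=768/205 C=1807872/639805 E=1807872/639805 H=1807872/639805] → run C
t=6: vr[A=768/205 B=768/205 C=2606848/639805 E=1807872/639805 H=1807872/639805] → run E
t=7: vr[A=768/205 B=768/205 C=2606848/639805 E=2017792/639805 H=1807872/639805] → run H
t=8: vr[A=768/205 B=768/205 C=2606848/639805 E=2017792/639805 H=2606848/639805] → run E
t=9: vr[A=768/205 B=768/205 C=2606848/639805 H=2606848/639805] → run A
t=10: vr[A=1024/205 B=768/205 C=2606848/639805 H=2606848/639805] → run B
t=11: vr[A=1024/205 B=1024/205 C=2606848/639805 H=2606848/639805] → run C
t=12: vr[A=1024/205 B=1024/205 C=3405824/639805 H=2606848/639805] → run H
t=13: vr[A=1024/205 B=1024/205 C=3405824/639805 H=3405824/639805] → run A
t=14: vr[A=256/41 B=1024/205 C=3405824/639805 H=3405824/639805] → run B
t=15: vr[A=256/41 B=256/41 C=3405824/639805 H=3405824/639805] → run C
t=16: vr[A=256/41 B=256/41 C=840960/127961 H=3405824/639805] → run H
t=17: vr[A=256/41 B=256/41 C=840960/127961 H=840960/127961] → run A
t=18: vr[A=1536/205 B=256/41 C=840960/127961 H=840960/127961] → run B
t=19: vr[A=1536/205 B=1536/205 C=840960/127961 H=840960/127961] → run C
t=20: vr[A=1536/205 B=1536/205 C=5003776/639805 H=840960/127961] → run H
t=21: vr[A=1536/205 B=1536/205 C=5003776/639805 H=5003776/639805] → run A
t=22: vr[B=1536/205 C=5003776/639805 H=5003776/639805] → run B
t=23: vr[B=1792/205 C=5003776/639805 H=5003776/639805] → run C
t=24: vr[B=1792/205 H=5003776/639805] → run H
t=25: vr[B=1792/205 H=5802752/639805] → run B
t=26: vr[B=2048/205 H=5802752/639805] → run H
t=27: vr[B=2048/205 H=6601728/639805] → run B
t=28: vr[H=6601728/639805] → run H
t=29: vr[H=7400704/639805] → run H
t=30: (idle)
t=31: (idle)
t=32: (idle)
t=33: (idle)
t=34: (idle)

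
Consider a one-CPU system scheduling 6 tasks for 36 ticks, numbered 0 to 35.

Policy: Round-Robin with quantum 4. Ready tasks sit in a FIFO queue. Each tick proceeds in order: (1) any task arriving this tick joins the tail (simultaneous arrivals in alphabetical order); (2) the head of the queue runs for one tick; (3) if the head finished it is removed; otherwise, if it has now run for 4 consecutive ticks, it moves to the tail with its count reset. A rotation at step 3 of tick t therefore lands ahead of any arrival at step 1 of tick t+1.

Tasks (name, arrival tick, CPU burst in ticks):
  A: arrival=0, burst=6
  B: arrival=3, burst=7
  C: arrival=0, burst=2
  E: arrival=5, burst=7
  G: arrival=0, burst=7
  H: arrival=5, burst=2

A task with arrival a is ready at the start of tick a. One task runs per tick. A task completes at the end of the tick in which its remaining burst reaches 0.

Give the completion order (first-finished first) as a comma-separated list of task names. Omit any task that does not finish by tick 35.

completion order = C, A, H, G, B, E

t=0: queue=[A,C,G] q_used=0 → run A
t=1: queue=[A,C,G] q_used=1 → run A
t=2: queue=[A,C,G] q_used=2 → run A
t=3: queue=[A,C,G,B] q_used=3 → run A
t=4: queue=[C,G,B,A] q_used=0 → run C
t=5: queue=[C,G,B,A,E,H] q_used=1 → run C
t=6: queue=[G,B,A,E,H] q_used=0 → run G
t=7: queue=[G,B,A,E,H] q_used=1 → run G
t=8: queue=[G,B,A,E,H] q_used=2 → run G
t=9: queue=[G,B,A,E,H] q_used=3 → run G
t=10: queue=[B,A,E,H,G] q_used=0 → run B
t=11: queue=[B,A,E,H,G] q_used=1 → run B
t=12: queue=[B,A,E,H,G] q_used=2 → run B
t=13: queue=[B,A,E,H,G] q_used=3 → run B
t=14: queue=[A,E,H,G,B] q_used=0 → run A
t=15: queue=[A,E,H,G,B] q_used=1 → run A
t=16: queue=[E,H,G,B] q_used=0 → run E
t=17: queue=[E,H,G,B] q_used=1 → run E
t=18: queue=[E,H,G,B] q_used=2 → run E
t=19: queue=[E,H,G,B] q_used=3 → run E
t=20: queue=[H,G,B,E] q_used=0 → run H
t=21: queue=[H,G,B,E] q_used=1 → run H
t=22: queue=[G,B,E] q_used=0 → run G
t=23: queue=[G,B,E] q_used=1 → run G
t=24: queue=[G,B,E] q_used=2 → run G
t=25: queue=[B,E] q_used=0 → run B
t=26: queue=[B,E] q_used=1 → run B
t=27: queue=[B,E] q_used=2 → run B
t=28: queue=[E] q_used=0 → run E
t=29: queue=[E] q_used=1 → run E
t=30: queue=[E] q_used=2 → run E
t=31: (idle)
t=32: (idle)
t=33: (idle)
t=34: (idle)
t=35: (idle)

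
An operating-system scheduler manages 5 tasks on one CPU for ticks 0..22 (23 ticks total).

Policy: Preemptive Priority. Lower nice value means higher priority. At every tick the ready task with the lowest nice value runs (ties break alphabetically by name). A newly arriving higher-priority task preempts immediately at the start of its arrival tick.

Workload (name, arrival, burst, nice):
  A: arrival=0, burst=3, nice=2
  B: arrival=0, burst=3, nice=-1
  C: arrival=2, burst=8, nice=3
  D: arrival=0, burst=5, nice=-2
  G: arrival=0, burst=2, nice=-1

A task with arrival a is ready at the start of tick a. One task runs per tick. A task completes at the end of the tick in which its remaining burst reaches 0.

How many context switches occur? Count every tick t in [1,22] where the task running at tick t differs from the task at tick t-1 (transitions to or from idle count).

context switches = 5

t=0: ready={A,B,D,G} → run D
t=1: ready={A,B,D,G} → run D
t=2: ready={A,B,C,D,G} → run D
t=3: ready={A,B,C,D,G} → run D
t=4: ready={A,B,C,D,G} → run D
t=5: ready={A,B,C,G} → run B
t=6: ready={A,B,C,G} → run B
t=7: ready={A,B,C,G} → run B
t=8: ready={A,C,G} → run G
t=9: ready={A,C,G} → run G
t=10: ready={A,C} → run A
t=11: ready={A,C} → run A
t=12: ready={A,C} → run A
t=13: ready={C} → run C
t=14: ready={C} → run C
t=15: ready={C} → run C
t=16: ready={C} → run C
t=17: ready={C} → run C
t=18: ready={C} → run C
t=19: ready={C} → run C
t=20: ready={C} → run C
t=21: (idle)
t=22: (idle)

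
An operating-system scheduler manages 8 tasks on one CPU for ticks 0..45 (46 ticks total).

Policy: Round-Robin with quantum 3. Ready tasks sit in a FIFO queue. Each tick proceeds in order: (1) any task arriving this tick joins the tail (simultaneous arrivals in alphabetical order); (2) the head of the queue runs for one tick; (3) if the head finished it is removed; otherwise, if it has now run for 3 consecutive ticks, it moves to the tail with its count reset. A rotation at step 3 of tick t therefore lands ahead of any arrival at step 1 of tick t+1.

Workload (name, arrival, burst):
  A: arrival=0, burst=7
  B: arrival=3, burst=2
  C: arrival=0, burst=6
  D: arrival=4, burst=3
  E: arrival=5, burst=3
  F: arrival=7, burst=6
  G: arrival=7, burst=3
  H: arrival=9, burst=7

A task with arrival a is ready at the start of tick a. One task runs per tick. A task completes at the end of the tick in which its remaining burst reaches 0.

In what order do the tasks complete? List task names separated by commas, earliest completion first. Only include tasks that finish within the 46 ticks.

completion order = B, D, E, C, G, A, F, H

t=0: queue=[A,C] q_used=0 → run A
t=1: queue=[A,C] q_used=1 → run A
t=2: queue=[A,C] q_used=2 → run A
t=3: queue=[C,A,B] q_used=0 → run C
t=4: queue=[C,A,B,D] q_used=1 → run C
t=5: queue=[C,A,B,D,E] q_used=2 → run C
t=6: queue=[A,B,D,E,C] q_used=0 → run A
t=7: queue=[A,B,D,E,C,F,G] q_used=1 → run A
t=8: queue=[A,B,D,E,C,F,G] q_used=2 → run A
t=9: queue=[B,D,E,C,F,G,A,H] q_used=0 → run B
t=10: queue=[B,D,E,C,F,G,A,H] q_used=1 → run B
t=11: queue=[D,E,C,F,G,A,H] q_used=0 → run D
t=12: queue=[D,E,C,F,G,A,H] q_used=1 → run D
t=13: queue=[D,E,C,F,G,A,H] q_used=2 → run D
t=14: queue=[E,C,F,G,A,H] q_used=0 → run E
t=15: queue=[E,C,F,G,A,H] q_used=1 → run E
t=16: queue=[E,C,F,G,A,H] q_used=2 → run E
t=17: queue=[C,F,G,A,H] q_used=0 → run C
t=18: queue=[C,F,G,A,H] q_used=1 → run C
t=19: queue=[C,F,G,A,H] q_used=2 → run C
t=20: queue=[F,G,A,H] q_used=0 → run F
t=21: queue=[F,G,A,H] q_used=1 → run F
t=22: queue=[F,G,A,H] q_used=2 → run F
t=23: queue=[G,A,H,F] q_used=0 → run G
t=24: queue=[G,A,H,F] q_used=1 → run G
t=25: queue=[G,A,H,F] q_used=2 → run G
t=26: queue=[A,H,F] q_used=0 → run A
t=27: queue=[H,F] q_used=0 → run H
t=28: queue=[H,F] q_used=1 → run H
t=29: queue=[H,F] q_used=2 → run H
t=30: queue=[F,H] q_used=0 → run F
t=31: queue=[F,H] q_used=1 → run F
t=32: queue=[F,H] q_used=2 → run F
t=33: queue=[H] q_used=0 → run H
t=34: queue=[H] q_used=1 → run H
t=35: queue=[H] q_used=2 → run H
t=36: queue=[H] q_used=0 → run H
t=37: (idle)
t=38: (idle)
t=39: (idle)
t=40: (idle)
t=41: (idle)
t=42: (idle)
t=43: (idle)
t=44: (idle)
t=45: (idle)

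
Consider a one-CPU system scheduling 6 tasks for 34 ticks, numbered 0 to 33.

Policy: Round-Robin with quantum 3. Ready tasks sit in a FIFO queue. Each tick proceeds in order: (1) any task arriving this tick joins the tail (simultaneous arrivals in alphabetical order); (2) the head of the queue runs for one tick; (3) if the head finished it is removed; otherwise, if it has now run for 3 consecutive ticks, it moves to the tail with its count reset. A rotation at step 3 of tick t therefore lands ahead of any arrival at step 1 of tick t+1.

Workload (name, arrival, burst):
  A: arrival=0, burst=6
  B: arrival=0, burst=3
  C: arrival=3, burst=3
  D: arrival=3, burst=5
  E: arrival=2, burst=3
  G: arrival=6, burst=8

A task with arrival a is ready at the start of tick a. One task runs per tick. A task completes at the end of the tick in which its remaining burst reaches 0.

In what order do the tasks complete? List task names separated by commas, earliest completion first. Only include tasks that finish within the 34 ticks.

completion order = B, E, A, C, D, G

t=0: queue=[A,B] q_used=0 → run A
t=1: queue=[A,B] q_used=1 → run A
t=2: queue=[A,B,E] q_used=2 → run A
t=3: queue=[B,E,A,C,D] q_used=0 → run B
t=4: queue=[B,E,A,C,D] q_used=1 → run B
t=5: queue=[B,E,A,C,D] q_used=2 → run B
t=6: queue=[E,A,C,D,G] q_used=0 → run E
t=7: queue=[E,A,C,D,G] q_used=1 → run E
t=8: queue=[E,A,C,D,G] q_used=2 → run E
t=9: queue=[A,C,D,G] q_used=0 → run A
t=10: queue=[A,C,D,G] q_used=1 → run A
t=11: queue=[A,C,D,G] q_used=2 → run A
t=12: queue=[C,D,G] q_used=0 → run C
t=13: queue=[C,D,G] q_used=1 → run C
t=14: queue=[C,D,G] q_used=2 → run C
t=15: queue=[D,G] q_used=0 → run D
t=16: queue=[D,G] q_used=1 → run D
t=17: queue=[D,G] q_used=2 → run D
t=18: queue=[G,D] q_used=0 → run G
t=19: queue=[G,D] q_used=1 → run G
t=20: queue=[G,D] q_used=2 → run G
t=21: queue=[D,G] q_used=0 → run D
t=22: queue=[D,G] q_used=1 → run D
t=23: queue=[G] q_used=0 → run G
t=24: queue=[G] q_used=1 → run G
t=25: queue=[G] q_used=2 → run G
t=26: queue=[G] q_used=0 → run G
t=27: queue=[G] q_used=1 → run G
t=28: (idle)
t=29: (idle)
t=30: (idle)
t=31: (idle)
t=32: (idle)
t=33: (idle)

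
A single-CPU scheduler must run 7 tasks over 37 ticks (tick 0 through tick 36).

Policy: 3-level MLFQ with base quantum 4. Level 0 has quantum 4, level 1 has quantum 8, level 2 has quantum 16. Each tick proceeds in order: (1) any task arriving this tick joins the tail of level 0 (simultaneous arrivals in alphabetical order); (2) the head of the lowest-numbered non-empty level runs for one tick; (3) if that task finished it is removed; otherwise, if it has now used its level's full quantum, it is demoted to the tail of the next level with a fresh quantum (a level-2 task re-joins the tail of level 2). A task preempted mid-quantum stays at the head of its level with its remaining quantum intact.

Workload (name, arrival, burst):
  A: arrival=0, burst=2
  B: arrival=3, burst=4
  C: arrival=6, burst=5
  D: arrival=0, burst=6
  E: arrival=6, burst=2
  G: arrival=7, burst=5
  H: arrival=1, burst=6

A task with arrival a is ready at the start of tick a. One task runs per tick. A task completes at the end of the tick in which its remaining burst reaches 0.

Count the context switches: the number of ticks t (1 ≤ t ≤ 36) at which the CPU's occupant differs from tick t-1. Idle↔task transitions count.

context switches = 11

t=0: L0/L1/L2 = AD/-/- → run A
t=1: L0/L1/L2 = ADH/-/- → run A
t=2: L0/L1/L2 = DH/-/- → run D
t=3: L0/L1/L2 = DHB/-/- → run D
t=4: L0/L1/L2 = DHB/-/- → run D
t=5: L0/L1/L2 = DHB/-/- → run D
t=6: L0/L1/L2 = HBCE/D/- → run H
t=7: L0/L1/L2 = HBCEG/D/- → run H
t=8: L0/L1/L2 = HBCEG/D/- → run H
t=9: L0/L1/L2 = HBCEG/D/- → run H
t=10: L0/L1/L2 = BCEG/DH/- → run B
t=11: L0/L1/L2 = BCEG/DH/- → run B
t=12: L0/L1/L2 = BCEG/DH/- → run B
t=13: L0/L1/L2 = BCEG/DH/- → run B
t=14: L0/L1/L2 = CEG/DH/- → run C
t=15: L0/L1/L2 = CEG/DH/- → run C
t=16: L0/L1/L2 = CEG/DH/- → run C
t=17: L0/L1/L2 = CEG/DH/- → run C
t=18: L0/L1/L2 = EG/DHC/- → run E
t=19: L0/L1/L2 = EG/DHC/- → run E
t=20: L0/L1/L2 = G/DHC/- → run G
t=21: L0/L1/L2 = G/DHC/- → run G
t=22: L0/L1/L2 = G/DHC/- → run G
t=23: L0/L1/L2 = G/DHC/- → run G
t=24: L0/L1/L2 = -/DHCG/- → run D
t=25: L0/L1/L2 = -/DHCG/- → run D
t=26: L0/L1/L2 = -/HCG/- → run H
t=27: L0/L1/L2 = -/HCG/- → run H
t=28: L0/L1/L2 = -/CG/- → run C
t=29: L0/L1/L2 = -/G/- → run G
t=30: (idle)
t=31: (idle)
t=32: (idle)
t=33: (idle)
t=34: (idle)
t=35: (idle)
t=36: (idle)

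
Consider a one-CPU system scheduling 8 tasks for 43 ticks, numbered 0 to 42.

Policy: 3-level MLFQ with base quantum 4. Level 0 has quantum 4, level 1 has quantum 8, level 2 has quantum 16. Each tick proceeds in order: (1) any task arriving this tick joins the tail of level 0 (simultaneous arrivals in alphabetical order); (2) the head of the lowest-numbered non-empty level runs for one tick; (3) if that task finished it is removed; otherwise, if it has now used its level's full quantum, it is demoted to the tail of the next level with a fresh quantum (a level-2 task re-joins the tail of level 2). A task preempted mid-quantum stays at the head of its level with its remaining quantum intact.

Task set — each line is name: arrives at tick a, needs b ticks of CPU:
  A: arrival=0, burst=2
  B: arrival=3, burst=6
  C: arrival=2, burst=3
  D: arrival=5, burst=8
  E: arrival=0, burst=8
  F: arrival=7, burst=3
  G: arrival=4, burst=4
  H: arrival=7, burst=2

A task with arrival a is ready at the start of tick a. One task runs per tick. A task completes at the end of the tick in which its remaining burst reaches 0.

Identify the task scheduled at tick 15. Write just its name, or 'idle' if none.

running at tick 15 = G

t=0: L0/L1/L2 = AE/-/- → run A
t=1: L0/L1/L2 = AE/-/- → run A
t=2: L0/L1/L2 = EC/-/- → run E
t=3: L0/L1/L2 = ECB/-/- → run E
t=4: L0/L1/L2 = ECBG/-/- → run E
t=5: L0/L1/L2 = ECBGD/-/- → run E
t=6: L0/L1/L2 = CBGD/E/- → run C
t=7: L0/L1/L2 = CBGDFH/E/- → run C
t=8: L0/L1/L2 = CBGDFH/E/- → run C
t=9: L0/L1/L2 = BGDFH/E/- → run B
t=10: L0/L1/L2 = BGDFH/E/- → run B
t=11: L0/L1/L2 = BGDFH/E/- → run B
t=12: L0/L1/L2 = BGDFH/E/- → run B
t=13: L0/L1/L2 = GDFH/EB/- → run G
t=14: L0/L1/L2 = GDFH/EB/- → run G
t=15: L0/L1/L2 = GDFH/EB/- → run G
t=16: L0/L1/L2 = GDFH/EB/- → run G
t=17: L0/L1/L2 = DFH/EB/- → run D
t=18: L0/L1/L2 = DFH/EB/- → run D
t=19: L0/L1/L2 = DFH/EB/- → run D
t=20: L0/L1/L2 = DFH/EB/- → run D
t=21: L0/L1/L2 = FH/EBD/- → run F
t=22: L0/L1/L2 = FH/EBD/- → run F
t=23: L0/L1/L2 = FH/EBD/- → run F
t=24: L0/L1/L2 = H/EBD/- → run H
t=25: L0/L1/L2 = H/EBD/- → run H
t=26: L0/L1/L2 = -/EBD/- → run E
t=27: L0/L1/L2 = -/EBD/- → run E
t=28: L0/L1/L2 = -/EBD/- → run E
t=29: L0/L1/L2 = -/EBD/- → run E
t=30: L0/L1/L2 = -/BD/- → run B
t=31: L0/L1/L2 = -/BD/- → run B
t=32: L0/L1/L2 = -/D/- → run D
t=33: L0/L1/L2 = -/D/- → run D
t=34: L0/L1/L2 = -/D/- → run D
t=35: L0/L1/L2 = -/D/- → run D
t=36: (idle)
t=37: (idle)
t=38: (idle)
t=39: (idle)
t=40: (idle)
t=41: (idle)
t=42: (idle)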